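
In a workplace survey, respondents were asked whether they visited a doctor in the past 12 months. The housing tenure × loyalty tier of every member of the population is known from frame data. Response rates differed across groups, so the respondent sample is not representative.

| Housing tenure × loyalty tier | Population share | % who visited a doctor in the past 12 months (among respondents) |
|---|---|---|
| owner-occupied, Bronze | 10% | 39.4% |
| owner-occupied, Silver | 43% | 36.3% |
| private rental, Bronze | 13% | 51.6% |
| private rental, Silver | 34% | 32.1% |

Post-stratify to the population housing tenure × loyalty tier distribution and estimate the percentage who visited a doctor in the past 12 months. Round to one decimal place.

37.2%

Weight each group's respondent value by its population share:
  owner-occupied, Bronze: 0.1 × 39.4 = 3.94
  owner-occupied, Silver: 0.43 × 36.3 = 15.609
  private rental, Bronze: 0.13 × 51.6 = 6.708
  private rental, Silver: 0.34 × 32.1 = 10.914
Post-stratified estimate = 37.171 → 37.2%.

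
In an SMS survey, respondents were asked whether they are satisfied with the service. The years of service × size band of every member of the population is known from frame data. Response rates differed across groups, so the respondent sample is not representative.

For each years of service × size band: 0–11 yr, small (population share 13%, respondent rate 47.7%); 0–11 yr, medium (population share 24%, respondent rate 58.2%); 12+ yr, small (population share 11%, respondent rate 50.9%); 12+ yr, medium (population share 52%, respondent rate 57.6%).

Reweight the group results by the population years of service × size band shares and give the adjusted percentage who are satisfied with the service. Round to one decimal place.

55.7%

Post-stratification weights by population share, not respondent share:
  0–11 yr, small: 0.13 × 47.7 = 6.201
  0–11 yr, medium: 0.24 × 58.2 = 13.968
  12+ yr, small: 0.11 × 50.9 = 5.599
  12+ yr, medium: 0.52 × 57.6 = 29.952
Post-stratified estimate = 55.72 → 55.7%.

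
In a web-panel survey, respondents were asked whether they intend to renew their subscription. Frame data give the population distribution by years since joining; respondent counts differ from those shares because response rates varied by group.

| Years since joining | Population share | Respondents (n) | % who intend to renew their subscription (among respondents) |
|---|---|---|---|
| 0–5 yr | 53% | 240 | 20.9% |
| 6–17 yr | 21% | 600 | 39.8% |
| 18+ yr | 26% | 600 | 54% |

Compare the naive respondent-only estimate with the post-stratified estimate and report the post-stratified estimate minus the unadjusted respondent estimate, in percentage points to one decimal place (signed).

-9.1 percentage points

Naive respondent-only estimate (weights = respondent counts):
  (240/1440)×20.9 + (600/1440)×39.8 + (600/1440)×54 = 42.5667%
Post-stratifying to population shares instead:
  0.53×20.9 + 0.21×39.8 + 0.26×54 = 33.475%
Difference = 33.475 − 42.5667 = -9.0917 pp.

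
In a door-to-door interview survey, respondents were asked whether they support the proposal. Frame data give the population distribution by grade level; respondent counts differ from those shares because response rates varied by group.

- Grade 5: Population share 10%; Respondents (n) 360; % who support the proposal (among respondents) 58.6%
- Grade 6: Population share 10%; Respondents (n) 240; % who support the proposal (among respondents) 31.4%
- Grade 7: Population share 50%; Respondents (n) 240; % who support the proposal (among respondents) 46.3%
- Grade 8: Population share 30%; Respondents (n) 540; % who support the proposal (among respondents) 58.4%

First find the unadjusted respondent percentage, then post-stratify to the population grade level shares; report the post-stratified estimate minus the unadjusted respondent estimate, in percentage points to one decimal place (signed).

Unadjusted (pooled respondent) estimate weights by respondent counts:
  (360/1380)×58.6 + (240/1380)×31.4 + (240/1380)×46.3 + (540/1380)×58.4 = 51.6522%
Post-stratifying to population shares instead:
  0.1×58.6 + 0.1×31.4 + 0.5×46.3 + 0.3×58.4 = 49.67%
Difference = 49.67 − 51.6522 = -1.9822 pp.

-2.0 percentage points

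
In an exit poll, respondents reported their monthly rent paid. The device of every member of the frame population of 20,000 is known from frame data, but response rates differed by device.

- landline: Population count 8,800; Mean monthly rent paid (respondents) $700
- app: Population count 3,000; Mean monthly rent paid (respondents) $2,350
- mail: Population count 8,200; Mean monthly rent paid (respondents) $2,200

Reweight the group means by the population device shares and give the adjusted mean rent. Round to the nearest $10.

$1,560

Reweight to the known device distribution:
  landline: (8,800/20,000) × 700 = 308
  app: (3,000/20,000) × 2350 = 352.5
  mail: (8,200/20,000) × 2200 = 902
Post-stratified estimate = 1562.5 → $1,560.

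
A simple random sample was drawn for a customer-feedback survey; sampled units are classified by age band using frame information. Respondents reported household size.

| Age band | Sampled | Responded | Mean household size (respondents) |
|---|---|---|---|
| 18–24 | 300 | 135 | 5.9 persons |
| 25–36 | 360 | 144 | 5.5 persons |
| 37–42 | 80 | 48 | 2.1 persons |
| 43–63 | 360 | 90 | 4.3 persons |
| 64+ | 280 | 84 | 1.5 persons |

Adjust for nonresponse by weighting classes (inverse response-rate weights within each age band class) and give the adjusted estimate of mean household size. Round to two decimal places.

4.27

Response rates by class: 18–24 135/300 = 45%, 25–36 144/360 = 40%, 37–42 48/80 = 60%, 43–63 90/360 = 25%, 64+ 84/280 = 30%.
Weighting each respondent by the inverse class response rate inflates each class back to its sampled size, so the class weight is n_sampled:
  18–24: 300 × 5.9 = 1770
  25–36: 360 × 5.5 = 1980
  37–42: 80 × 2.1 = 168
  43–63: 360 × 4.3 = 1548
  64+: 280 × 1.5 = 420
Adjusted estimate = 5886 / 1,380 = 4.26522 → 4.27.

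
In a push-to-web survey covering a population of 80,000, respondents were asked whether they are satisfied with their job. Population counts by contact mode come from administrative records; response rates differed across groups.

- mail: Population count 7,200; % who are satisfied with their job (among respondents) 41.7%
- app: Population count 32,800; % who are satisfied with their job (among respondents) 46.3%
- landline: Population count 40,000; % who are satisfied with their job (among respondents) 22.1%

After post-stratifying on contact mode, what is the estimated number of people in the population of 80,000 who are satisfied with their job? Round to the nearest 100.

27,000

Apply each group's respondent rate to its population count:
  mail: 7,200 × 41.7% = 3002.4
  app: 32,800 × 46.3% = 15186.4
  landline: 40,000 × 22.1% = 8840
Estimated total = 27028.8 → 27,000.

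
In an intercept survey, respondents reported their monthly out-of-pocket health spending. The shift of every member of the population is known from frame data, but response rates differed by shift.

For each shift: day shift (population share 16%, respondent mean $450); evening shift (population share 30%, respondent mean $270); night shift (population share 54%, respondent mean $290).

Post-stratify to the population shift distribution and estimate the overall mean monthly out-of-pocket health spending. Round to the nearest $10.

Weight each group's respondent value by its population share:
  day shift: 0.16 × 450 = 72
  evening shift: 0.3 × 270 = 81
  night shift: 0.54 × 290 = 156.6
Post-stratified estimate = 309.6 → $310.

$310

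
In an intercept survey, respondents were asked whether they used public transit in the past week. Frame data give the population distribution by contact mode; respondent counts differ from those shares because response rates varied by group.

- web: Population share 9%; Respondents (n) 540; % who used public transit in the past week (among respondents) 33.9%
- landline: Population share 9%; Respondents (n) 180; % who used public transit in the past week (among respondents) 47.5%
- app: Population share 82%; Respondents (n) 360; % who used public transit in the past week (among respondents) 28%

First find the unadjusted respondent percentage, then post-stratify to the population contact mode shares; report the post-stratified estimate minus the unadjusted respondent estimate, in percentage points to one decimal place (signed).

-3.9 percentage points

Naive respondent-only estimate (weights = respondent counts):
  (540/1080)×33.9 + (180/1080)×47.5 + (360/1080)×28 = 34.2%
Post-stratifying to population shares instead:
  0.09×33.9 + 0.09×47.5 + 0.82×28 = 30.286%
Difference = 30.286 − 34.2 = -3.914 pp.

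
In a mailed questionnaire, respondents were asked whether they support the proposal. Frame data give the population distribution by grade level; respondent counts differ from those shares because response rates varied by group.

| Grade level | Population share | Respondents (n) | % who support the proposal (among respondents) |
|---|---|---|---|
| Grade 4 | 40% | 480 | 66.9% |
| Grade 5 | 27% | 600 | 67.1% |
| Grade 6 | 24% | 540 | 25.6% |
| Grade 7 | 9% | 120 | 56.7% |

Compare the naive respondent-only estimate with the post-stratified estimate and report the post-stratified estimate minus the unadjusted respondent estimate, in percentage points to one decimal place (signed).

Without adjustment, the pooled respondent share is:
  (480/1740)×66.9 + (600/1740)×67.1 + (540/1740)×25.6 + (120/1740)×56.7 = 53.4483%
Post-stratified estimate weights by population shares:
  0.4×66.9 + 0.27×67.1 + 0.24×25.6 + 0.09×56.7 = 56.124%
Difference = 56.124 − 53.4483 = 2.6757 pp.

+2.7 percentage points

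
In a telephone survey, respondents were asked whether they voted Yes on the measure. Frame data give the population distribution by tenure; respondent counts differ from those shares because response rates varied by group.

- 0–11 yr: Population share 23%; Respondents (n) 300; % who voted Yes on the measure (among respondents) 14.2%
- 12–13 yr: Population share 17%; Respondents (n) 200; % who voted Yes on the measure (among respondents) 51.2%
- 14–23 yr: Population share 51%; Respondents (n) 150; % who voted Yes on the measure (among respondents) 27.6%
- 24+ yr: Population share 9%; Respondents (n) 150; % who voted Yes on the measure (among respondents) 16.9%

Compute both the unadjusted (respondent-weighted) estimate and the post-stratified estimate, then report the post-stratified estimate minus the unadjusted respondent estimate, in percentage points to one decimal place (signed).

Unadjusted (pooled respondent) estimate weights by respondent counts:
  (300/800)×14.2 + (200/800)×51.2 + (150/800)×27.6 + (150/800)×16.9 = 26.4688%
Post-stratifying to population shares instead:
  0.23×14.2 + 0.17×51.2 + 0.51×27.6 + 0.09×16.9 = 27.567%
Difference = 27.567 − 26.4688 = 1.0983 pp.

+1.1 percentage points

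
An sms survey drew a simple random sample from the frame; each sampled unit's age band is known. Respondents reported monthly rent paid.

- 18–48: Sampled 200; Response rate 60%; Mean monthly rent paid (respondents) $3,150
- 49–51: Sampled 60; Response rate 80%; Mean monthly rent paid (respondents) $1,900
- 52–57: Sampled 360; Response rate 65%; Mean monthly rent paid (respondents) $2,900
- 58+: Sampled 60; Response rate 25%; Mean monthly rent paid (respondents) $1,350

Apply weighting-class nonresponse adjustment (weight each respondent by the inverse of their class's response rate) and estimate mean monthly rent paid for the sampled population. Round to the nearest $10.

$2,750

Weighting each respondent by the inverse class response rate inflates each class back to its sampled size, so the class weight is n_sampled:
  18–48: 200 × 3150 = 630,000
  49–51: 60 × 1900 = 114,000
  52–57: 360 × 2900 = 1,044,000
  58+: 60 × 1350 = 81,000
Adjusted estimate = 1,869,000 / 680 = 2748.53 → $2,750.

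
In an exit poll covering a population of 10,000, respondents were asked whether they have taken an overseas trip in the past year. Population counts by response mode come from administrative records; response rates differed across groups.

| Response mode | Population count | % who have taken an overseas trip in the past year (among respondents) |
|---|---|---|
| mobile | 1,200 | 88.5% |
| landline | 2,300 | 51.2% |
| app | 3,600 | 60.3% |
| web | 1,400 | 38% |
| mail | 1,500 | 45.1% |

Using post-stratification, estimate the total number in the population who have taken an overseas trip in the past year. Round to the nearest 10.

Estimated count per cell = population count × respondent percentage:
  mobile: 1,200 × 88.5% = 1062
  landline: 2,300 × 51.2% = 1177.6
  app: 3,600 × 60.3% = 2170.8
  web: 1,400 × 38% = 532
  mail: 1,500 × 45.1% = 676.5
Estimated total = 5618.9 → 5,620.

5,620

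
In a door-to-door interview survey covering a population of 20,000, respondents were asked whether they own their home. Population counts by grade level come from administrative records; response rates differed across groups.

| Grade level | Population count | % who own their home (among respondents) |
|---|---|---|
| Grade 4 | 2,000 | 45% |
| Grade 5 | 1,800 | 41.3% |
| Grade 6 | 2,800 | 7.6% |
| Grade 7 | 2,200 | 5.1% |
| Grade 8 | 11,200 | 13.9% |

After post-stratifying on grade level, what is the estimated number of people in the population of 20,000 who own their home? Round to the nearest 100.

3,500

Apply each group's respondent rate to its population count:
  Grade 4: 2,000 × 45% = 900
  Grade 5: 1,800 × 41.3% = 743.4
  Grade 6: 2,800 × 7.6% = 212.8
  Grade 7: 2,200 × 5.1% = 112.2
  Grade 8: 11,200 × 13.9% = 1556.8
Estimated total = 3525.2 → 3,500.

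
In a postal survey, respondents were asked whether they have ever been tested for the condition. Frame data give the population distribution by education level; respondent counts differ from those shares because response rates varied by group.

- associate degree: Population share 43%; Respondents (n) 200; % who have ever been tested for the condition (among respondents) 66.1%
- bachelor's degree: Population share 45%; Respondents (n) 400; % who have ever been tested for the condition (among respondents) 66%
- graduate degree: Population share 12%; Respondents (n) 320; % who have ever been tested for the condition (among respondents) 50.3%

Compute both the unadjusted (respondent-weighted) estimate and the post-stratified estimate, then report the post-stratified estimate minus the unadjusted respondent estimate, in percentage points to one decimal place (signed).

Without adjustment, the pooled respondent share is:
  (200/920)×66.1 + (400/920)×66 + (320/920)×50.3 = 60.5609%
Reweighting by population education level shares:
  0.43×66.1 + 0.45×66 + 0.12×50.3 = 64.159%
Difference = 64.159 − 60.5609 = 3.5981 pp.

+3.6 percentage points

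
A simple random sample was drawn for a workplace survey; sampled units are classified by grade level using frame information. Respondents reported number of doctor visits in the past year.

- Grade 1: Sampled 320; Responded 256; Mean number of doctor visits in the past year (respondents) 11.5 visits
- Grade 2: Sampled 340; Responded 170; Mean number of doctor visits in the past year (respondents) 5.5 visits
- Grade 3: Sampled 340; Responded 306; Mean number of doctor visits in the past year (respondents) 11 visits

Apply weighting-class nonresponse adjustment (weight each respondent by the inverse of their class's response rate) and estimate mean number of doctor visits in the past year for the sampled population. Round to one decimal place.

Class response rates: Grade 1 256/320 = 80%, Grade 2 170/340 = 50%, Grade 3 306/340 = 90%.
Weighting each respondent by the inverse class response rate inflates each class back to its sampled size, so the class weight is n_sampled:
  Grade 1: 320 × 11.5 = 3680
  Grade 2: 340 × 5.5 = 1870
  Grade 3: 340 × 11 = 3740
Adjusted estimate = 9290 / 1,000 = 9.29 → 9.3.

9.3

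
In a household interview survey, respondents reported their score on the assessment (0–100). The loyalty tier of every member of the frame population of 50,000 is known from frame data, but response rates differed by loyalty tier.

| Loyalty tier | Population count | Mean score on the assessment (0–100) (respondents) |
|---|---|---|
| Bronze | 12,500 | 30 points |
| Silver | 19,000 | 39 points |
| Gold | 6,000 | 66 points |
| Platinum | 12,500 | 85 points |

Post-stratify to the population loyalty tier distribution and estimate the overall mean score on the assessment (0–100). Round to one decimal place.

Reweight to the known loyalty tier distribution:
  Bronze: (12,500/50,000) × 30 = 7.5
  Silver: (19,000/50,000) × 39 = 14.82
  Gold: (6,000/50,000) × 66 = 7.92
  Platinum: (12,500/50,000) × 85 = 21.25
Post-stratified estimate = 51.49 → 51.5.

51.5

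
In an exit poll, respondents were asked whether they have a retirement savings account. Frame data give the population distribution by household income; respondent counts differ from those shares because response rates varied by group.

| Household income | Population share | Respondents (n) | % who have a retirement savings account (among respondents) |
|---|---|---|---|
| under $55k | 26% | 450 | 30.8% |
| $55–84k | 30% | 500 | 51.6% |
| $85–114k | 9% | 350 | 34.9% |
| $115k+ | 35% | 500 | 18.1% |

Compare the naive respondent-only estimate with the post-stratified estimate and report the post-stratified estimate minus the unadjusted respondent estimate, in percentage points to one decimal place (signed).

Without adjustment, the pooled respondent share is:
  (450/1800)×30.8 + (500/1800)×51.6 + (350/1800)×34.9 + (500/1800)×18.1 = 33.8472%
Reweighting by population household income shares:
  0.26×30.8 + 0.3×51.6 + 0.09×34.9 + 0.35×18.1 = 32.964%
Difference = 32.964 − 33.8472 = -0.8832 pp.

-0.9 percentage points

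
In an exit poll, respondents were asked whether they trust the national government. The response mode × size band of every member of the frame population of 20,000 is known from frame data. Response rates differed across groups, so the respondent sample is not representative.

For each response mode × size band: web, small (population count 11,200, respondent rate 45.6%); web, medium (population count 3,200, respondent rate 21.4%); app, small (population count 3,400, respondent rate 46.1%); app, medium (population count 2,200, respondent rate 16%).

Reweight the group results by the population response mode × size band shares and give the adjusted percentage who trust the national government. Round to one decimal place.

Post-stratification weights by population share, not respondent share:
  web, small: (11,200/20,000) × 45.6 = 25.536
  web, medium: (3,200/20,000) × 21.4 = 3.424
  app, small: (3,400/20,000) × 46.1 = 7.837
  app, medium: (2,200/20,000) × 16 = 1.76
Post-stratified estimate = 38.557 → 38.6%.

38.6%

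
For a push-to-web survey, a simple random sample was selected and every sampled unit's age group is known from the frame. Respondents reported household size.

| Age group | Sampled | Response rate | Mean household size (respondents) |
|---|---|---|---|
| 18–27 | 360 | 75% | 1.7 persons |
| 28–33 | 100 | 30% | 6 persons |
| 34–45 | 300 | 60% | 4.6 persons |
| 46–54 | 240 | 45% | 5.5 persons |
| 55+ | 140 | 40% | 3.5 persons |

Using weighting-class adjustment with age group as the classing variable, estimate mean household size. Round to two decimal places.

With weight = n_sampled/n_responded per class, the weighted class total is n_sampled:
  18–27: 360 × 1.7 = 612
  28–33: 100 × 6 = 600
  34–45: 300 × 4.6 = 1380
  46–54: 240 × 5.5 = 1320
  55+: 140 × 3.5 = 490
Adjusted estimate = 4402 / 1,140 = 3.8614 → 3.86.

3.86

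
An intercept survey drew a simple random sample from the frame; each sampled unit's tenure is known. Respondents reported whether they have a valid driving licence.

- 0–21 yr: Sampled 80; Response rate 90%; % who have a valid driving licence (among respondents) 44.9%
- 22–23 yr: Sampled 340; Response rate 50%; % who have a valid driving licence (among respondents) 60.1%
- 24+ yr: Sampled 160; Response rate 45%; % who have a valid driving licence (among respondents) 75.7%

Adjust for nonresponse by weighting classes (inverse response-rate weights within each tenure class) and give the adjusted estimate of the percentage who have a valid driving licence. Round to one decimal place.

With weight = n_sampled/n_responded per class, the weighted class total is n_sampled:
  0–21 yr: 80 × 44.9 = 3592
  22–23 yr: 340 × 60.1 = 20,434
  24+ yr: 160 × 75.7 = 12,112
Adjusted estimate = 36,138 / 580 = 62.3069 → 62.3%.

62.3%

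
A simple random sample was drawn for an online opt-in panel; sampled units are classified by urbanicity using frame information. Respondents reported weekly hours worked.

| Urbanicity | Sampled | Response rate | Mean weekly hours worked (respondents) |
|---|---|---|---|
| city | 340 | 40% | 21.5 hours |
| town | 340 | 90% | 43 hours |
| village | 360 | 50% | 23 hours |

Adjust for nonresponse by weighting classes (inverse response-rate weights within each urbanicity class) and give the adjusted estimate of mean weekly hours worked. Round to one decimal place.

Inverse-response-rate weighting restores each class to its sampled count, so class totals weight by n_sampled:
  city: 340 × 21.5 = 7310
  town: 340 × 43 = 14,620
  village: 360 × 23 = 8280
Adjusted estimate = 30,210 / 1,040 = 29.0481 → 29.0.

29.0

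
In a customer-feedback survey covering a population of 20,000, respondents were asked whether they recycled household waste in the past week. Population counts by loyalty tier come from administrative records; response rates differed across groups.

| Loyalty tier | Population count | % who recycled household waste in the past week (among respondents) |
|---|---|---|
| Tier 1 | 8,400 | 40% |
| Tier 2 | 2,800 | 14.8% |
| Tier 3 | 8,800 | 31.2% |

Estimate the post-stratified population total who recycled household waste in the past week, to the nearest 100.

6,500

Apply each group's respondent rate to its population count:
  Tier 1: 8,400 × 40% = 3360
  Tier 2: 2,800 × 14.8% = 414.4
  Tier 3: 8,800 × 31.2% = 2745.6
Estimated total = 6520 → 6,500.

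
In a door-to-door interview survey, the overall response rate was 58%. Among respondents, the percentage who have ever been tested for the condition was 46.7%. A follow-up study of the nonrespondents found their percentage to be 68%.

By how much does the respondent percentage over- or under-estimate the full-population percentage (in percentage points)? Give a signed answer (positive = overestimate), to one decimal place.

-8.9 percentage points

Nonresponse fraction = 1 − 0.58 = 0.42.
Bias = (nonresponse fraction) × (respondent percentage − nonrespondent percentage)
     = 0.42 × (46.7 − 68) = 0.42 × -21.3 = -8.946.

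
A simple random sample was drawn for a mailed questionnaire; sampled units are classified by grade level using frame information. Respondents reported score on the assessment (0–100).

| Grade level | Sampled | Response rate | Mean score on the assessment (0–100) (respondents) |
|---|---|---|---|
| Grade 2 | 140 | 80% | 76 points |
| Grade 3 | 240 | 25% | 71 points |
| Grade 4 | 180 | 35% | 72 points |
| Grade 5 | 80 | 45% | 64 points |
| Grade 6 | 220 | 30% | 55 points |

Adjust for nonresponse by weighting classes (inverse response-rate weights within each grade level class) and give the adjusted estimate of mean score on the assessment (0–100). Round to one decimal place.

Weighting each respondent by the inverse class response rate inflates each class back to its sampled size, so the class weight is n_sampled:
  Grade 2: 140 × 76 = 10,640
  Grade 3: 240 × 71 = 17,040
  Grade 4: 180 × 72 = 12,960
  Grade 5: 80 × 64 = 5120
  Grade 6: 220 × 55 = 12,100
Adjusted estimate = 57,860 / 860 = 67.2791 → 67.3.

67.3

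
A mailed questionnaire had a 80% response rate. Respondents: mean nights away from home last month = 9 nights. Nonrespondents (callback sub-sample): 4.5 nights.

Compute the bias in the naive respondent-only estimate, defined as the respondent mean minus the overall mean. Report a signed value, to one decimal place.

+0.9

Nonresponse fraction = 1 − 0.8 = 0.2.
Bias = (nonresponse fraction) × (respondent mean − nonrespondent mean)
     = 0.2 × (9 − 4.5) = 0.2 × 4.5 = 0.9.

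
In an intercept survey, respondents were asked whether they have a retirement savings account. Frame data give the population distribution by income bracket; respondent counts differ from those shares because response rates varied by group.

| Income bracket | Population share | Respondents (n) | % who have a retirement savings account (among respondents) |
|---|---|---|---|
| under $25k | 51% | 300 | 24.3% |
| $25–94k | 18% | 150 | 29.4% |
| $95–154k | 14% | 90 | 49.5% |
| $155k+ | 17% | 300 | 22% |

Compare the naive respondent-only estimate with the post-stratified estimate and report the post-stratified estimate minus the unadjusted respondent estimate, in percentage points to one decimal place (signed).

Without adjustment, the pooled respondent share is:
  (300/840)×24.3 + (150/840)×29.4 + (90/840)×49.5 + (300/840)×22 = 27.0893%
Post-stratified estimate weights by population shares:
  0.51×24.3 + 0.18×29.4 + 0.14×49.5 + 0.17×22 = 28.355%
Difference = 28.355 − 27.0893 = 1.2657 pp.

+1.3 percentage points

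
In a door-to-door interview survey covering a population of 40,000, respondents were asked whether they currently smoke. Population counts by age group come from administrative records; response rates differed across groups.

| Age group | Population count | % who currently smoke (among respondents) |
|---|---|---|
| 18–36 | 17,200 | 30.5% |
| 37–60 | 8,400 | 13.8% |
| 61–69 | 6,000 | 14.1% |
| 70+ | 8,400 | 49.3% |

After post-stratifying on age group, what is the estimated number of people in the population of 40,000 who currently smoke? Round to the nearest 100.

Estimated count per cell = population count × respondent percentage:
  18–36: 17,200 × 30.5% = 5246
  37–60: 8,400 × 13.8% = 1159.2
  61–69: 6,000 × 14.1% = 846
  70+: 8,400 × 49.3% = 4141.2
Estimated total = 11392.4 → 11,400.

11,400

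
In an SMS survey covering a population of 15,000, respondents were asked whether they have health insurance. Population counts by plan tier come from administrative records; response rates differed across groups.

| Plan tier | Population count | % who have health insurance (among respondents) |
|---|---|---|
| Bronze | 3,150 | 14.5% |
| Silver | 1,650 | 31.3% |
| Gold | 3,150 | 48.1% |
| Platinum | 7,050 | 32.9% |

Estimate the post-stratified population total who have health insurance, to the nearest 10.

4,810

Estimated count per cell = population count × respondent percentage:
  Bronze: 3,150 × 14.5% = 456.75
  Silver: 1,650 × 31.3% = 516.45
  Gold: 3,150 × 48.1% = 1515.15
  Platinum: 7,050 × 32.9% = 2319.45
Estimated total = 4807.8 → 4,810.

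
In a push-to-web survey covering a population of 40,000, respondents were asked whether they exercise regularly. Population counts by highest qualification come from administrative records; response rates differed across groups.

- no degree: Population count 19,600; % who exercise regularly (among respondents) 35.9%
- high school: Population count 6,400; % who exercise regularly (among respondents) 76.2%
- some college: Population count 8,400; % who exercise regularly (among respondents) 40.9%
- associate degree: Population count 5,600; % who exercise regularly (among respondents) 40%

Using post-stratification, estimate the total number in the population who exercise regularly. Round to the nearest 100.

Each cell contributes its population count × the respondent rate:
  no degree: 19,600 × 35.9% = 7036.4
  high school: 6,400 × 76.2% = 4876.8
  some college: 8,400 × 40.9% = 3435.6
  associate degree: 5,600 × 40% = 2240
Estimated total = 17588.8 → 17,600.

17,600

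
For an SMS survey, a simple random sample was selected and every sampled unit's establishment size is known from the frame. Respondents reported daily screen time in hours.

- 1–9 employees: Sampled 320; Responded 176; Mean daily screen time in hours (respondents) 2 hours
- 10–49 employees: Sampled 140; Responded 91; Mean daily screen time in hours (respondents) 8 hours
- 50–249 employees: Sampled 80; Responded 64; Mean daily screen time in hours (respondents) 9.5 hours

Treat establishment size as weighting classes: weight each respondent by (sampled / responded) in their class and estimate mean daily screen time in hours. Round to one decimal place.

Response rates by class: 1–9 employees 176/320 = 55%, 10–49 employees 91/140 = 65%, 50–249 employees 64/80 = 80%.
With weight = n_sampled/n_responded per class, the weighted class total is n_sampled:
  1–9 employees: 320 × 2 = 640
  10–49 employees: 140 × 8 = 1120
  50–249 employees: 80 × 9.5 = 760
Adjusted estimate = 2520 / 540 = 4.66667 → 4.7.

4.7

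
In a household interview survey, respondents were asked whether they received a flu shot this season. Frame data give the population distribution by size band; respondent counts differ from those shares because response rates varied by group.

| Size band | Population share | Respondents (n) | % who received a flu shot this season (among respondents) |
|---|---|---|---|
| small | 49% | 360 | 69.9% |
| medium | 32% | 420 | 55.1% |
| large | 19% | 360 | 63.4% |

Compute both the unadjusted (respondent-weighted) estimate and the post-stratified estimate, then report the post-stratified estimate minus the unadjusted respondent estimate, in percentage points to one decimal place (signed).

+1.5 percentage points

Naive respondent-only estimate (weights = respondent counts):
  (360/1140)×69.9 + (420/1140)×55.1 + (360/1140)×63.4 = 62.3947%
Post-stratified estimate weights by population shares:
  0.49×69.9 + 0.32×55.1 + 0.19×63.4 = 63.929%
Difference = 63.929 − 62.3947 = 1.5343 pp.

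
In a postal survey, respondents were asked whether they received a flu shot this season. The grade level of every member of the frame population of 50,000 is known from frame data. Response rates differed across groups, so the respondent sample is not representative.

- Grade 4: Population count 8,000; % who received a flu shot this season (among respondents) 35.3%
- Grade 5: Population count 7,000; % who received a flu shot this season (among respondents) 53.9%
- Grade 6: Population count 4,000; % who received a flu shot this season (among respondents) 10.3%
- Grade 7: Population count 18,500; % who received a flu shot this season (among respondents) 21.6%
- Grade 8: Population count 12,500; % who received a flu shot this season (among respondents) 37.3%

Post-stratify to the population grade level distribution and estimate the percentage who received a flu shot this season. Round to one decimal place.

31.3%

Each cell contributes population-share × respondent value:
  Grade 4: (8,000/50,000) × 35.3 = 5.648
  Grade 5: (7,000/50,000) × 53.9 = 7.546
  Grade 6: (4,000/50,000) × 10.3 = 0.824
  Grade 7: (18,500/50,000) × 21.6 = 7.992
  Grade 8: (12,500/50,000) × 37.3 = 9.325
Post-stratified estimate = 31.335 → 31.3%.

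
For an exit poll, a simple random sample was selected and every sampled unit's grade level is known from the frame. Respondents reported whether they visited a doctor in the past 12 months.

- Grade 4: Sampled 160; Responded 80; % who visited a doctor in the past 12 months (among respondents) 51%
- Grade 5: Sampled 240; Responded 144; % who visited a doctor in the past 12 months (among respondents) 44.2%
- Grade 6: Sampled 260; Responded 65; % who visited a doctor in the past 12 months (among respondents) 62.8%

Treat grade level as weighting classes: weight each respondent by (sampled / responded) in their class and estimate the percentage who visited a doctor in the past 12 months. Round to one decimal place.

53.2%

Class response rates: Grade 4 80/160 = 50%, Grade 5 144/240 = 60%, Grade 6 65/260 = 25%.
Weighting each respondent by the inverse class response rate inflates each class back to its sampled size, so the class weight is n_sampled:
  Grade 4: 160 × 51 = 8160
  Grade 5: 240 × 44.2 = 10,608
  Grade 6: 260 × 62.8 = 16,328
Adjusted estimate = 35,096 / 660 = 53.1758 → 53.2%.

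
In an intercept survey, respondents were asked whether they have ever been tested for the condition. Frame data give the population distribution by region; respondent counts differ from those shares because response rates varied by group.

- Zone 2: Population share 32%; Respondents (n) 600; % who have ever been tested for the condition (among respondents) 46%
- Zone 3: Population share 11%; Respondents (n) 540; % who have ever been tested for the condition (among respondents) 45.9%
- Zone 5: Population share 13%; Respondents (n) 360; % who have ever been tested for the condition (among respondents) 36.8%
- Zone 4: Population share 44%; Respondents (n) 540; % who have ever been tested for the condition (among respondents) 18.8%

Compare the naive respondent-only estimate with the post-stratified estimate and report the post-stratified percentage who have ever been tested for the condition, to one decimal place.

Naive respondent-only estimate (weights = respondent counts):
  (600/2040)×46 + (540/2040)×45.9 + (360/2040)×36.8 + (540/2040)×18.8 = 37.15%
Post-stratifying to population shares instead:
  0.32×46 + 0.11×45.9 + 0.13×36.8 + 0.44×18.8 = 32.825%

32.8%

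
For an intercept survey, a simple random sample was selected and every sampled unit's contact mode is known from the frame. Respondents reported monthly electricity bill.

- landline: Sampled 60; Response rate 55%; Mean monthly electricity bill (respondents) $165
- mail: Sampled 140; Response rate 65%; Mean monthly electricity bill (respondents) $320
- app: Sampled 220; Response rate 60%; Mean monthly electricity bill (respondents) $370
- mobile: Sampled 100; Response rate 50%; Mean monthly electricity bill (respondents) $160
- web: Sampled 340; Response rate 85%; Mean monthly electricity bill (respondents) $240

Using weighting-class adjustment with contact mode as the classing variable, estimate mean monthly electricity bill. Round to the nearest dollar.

$272

With weight = n_sampled/n_responded per class, the weighted class total is n_sampled:
  landline: 60 × 165 = 9900
  mail: 140 × 320 = 44,800
  app: 220 × 370 = 81,400
  mobile: 100 × 160 = 16,000
  web: 340 × 240 = 81,600
Adjusted estimate = 233,700 / 860 = 271.744 → $272.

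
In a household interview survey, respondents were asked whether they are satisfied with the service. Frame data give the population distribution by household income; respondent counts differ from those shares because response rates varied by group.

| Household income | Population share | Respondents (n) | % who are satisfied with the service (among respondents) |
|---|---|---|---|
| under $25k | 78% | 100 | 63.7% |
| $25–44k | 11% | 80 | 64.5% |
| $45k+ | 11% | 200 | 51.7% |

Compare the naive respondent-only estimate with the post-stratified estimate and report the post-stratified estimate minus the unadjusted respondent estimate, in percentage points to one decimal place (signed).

+4.9 percentage points

Naive respondent-only estimate (weights = respondent counts):
  (100/380)×63.7 + (80/380)×64.5 + (200/380)×51.7 = 57.5526%
Post-stratified estimate weights by population shares:
  0.78×63.7 + 0.11×64.5 + 0.11×51.7 = 62.468%
Difference = 62.468 − 57.5526 = 4.9154 pp.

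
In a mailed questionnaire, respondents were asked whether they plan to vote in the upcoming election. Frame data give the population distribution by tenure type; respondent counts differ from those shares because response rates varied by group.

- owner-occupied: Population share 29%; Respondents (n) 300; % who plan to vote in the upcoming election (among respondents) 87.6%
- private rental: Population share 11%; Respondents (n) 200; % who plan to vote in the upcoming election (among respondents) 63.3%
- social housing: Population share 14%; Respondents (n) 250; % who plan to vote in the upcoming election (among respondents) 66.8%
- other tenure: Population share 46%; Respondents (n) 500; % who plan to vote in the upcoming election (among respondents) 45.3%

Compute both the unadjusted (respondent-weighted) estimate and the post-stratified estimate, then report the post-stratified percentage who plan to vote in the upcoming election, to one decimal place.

Unadjusted (pooled respondent) estimate weights by respondent counts:
  (300/1250)×87.6 + (200/1250)×63.3 + (250/1250)×66.8 + (500/1250)×45.3 = 62.632%
Post-stratifying to population shares instead:
  0.29×87.6 + 0.11×63.3 + 0.14×66.8 + 0.46×45.3 = 62.557%

62.6%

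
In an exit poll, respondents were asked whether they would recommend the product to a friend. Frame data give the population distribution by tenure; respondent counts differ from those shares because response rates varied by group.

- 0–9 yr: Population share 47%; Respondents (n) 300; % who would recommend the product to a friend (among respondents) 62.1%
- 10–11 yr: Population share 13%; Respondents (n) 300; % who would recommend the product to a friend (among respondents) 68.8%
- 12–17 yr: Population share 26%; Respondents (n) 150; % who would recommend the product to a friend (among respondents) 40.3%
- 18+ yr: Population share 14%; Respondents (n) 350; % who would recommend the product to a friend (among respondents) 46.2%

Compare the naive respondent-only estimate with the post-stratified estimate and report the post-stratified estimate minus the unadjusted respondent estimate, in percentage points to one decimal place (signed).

-0.8 percentage points

Unadjusted (pooled respondent) estimate weights by respondent counts:
  (300/1100)×62.1 + (300/1100)×68.8 + (150/1100)×40.3 + (350/1100)×46.2 = 55.8955%
Post-stratified estimate weights by population shares:
  0.47×62.1 + 0.13×68.8 + 0.26×40.3 + 0.14×46.2 = 55.077%
Difference = 55.077 − 55.8955 = -0.8185 pp.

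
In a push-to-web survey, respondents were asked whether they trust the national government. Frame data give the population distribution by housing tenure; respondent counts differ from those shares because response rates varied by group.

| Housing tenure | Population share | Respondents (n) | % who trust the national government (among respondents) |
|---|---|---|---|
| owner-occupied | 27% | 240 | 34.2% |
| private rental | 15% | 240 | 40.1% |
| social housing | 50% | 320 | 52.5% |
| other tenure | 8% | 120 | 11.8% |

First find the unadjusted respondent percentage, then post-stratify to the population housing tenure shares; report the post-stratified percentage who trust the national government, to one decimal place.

Naive respondent-only estimate (weights = respondent counts):
  (240/920)×34.2 + (240/920)×40.1 + (320/920)×52.5 + (120/920)×11.8 = 39.1826%
Post-stratifying to population shares instead:
  0.27×34.2 + 0.15×40.1 + 0.5×52.5 + 0.08×11.8 = 42.443%

42.4%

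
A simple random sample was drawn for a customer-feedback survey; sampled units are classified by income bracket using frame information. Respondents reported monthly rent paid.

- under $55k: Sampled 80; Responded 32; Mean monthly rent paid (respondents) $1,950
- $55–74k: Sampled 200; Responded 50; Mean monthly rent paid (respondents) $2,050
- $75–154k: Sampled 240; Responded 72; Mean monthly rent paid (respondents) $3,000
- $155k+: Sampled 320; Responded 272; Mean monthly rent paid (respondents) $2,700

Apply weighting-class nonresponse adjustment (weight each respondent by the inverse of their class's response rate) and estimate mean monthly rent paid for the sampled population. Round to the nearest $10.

Response rates by class: under $55k 32/80 = 40%, $55–74k 50/200 = 25%, $75–154k 72/240 = 30%, $155k+ 272/320 = 85%.
With weight = n_sampled/n_responded per class, the weighted class total is n_sampled:
  under $55k: 80 × 1950 = 156,000
  $55–74k: 200 × 2050 = 410,000
  $75–154k: 240 × 3000 = 720,000
  $155k+: 320 × 2700 = 864,000
Adjusted estimate = 2,150,000 / 840 = 2559.52 → $2,560.

$2,560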